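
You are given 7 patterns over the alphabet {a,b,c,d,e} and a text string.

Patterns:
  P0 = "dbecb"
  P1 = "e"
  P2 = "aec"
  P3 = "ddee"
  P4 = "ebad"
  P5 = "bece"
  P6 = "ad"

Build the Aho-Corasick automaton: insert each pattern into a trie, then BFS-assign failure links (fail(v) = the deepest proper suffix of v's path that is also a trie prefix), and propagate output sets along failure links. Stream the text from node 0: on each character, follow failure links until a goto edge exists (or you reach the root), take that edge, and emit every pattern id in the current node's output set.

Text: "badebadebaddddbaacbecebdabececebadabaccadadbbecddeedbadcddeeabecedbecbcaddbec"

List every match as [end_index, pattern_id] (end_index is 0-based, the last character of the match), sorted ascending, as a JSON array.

Build:
Trie nodes:
  n0 'ε': a→7 b→16 d→1 e→6
  n1 'd': b→2 d→10
  n2 'db': e→3
  n3 'dbe': c→4
  n4 'dbec': b→5
  n5 'dbecb': ·  ←P0
  n6 'e': b→13  ←P1
  n7 'a': d→20 e→8
  n8 'ae': c→9
  n9 'aec': ·  ←P2
  n10 'dd': e→11
  n11 'dde': e→12
  n12 'ddee': ·  ←P3
  n13 'eb': a→14
  n14 'eba': d→15
  n15 'ebad': ·  ←P4
  n16 'b': e→17
  n17 'be': c→18
  n18 'bec': e→19
  n19 'bece': ·  ←P5
  n20 'ad': ·  ←P6

BFS fail/out derivation:
  fail(1) 'd': from fail(0)=0 chase 'd': 0 ⇒ 0;  out=∅∪out(0)=∅
  fail(6) 'e': from fail(0)=0 chase 'e': 0 ⇒ 0;  out={1}∪out(0)={1}
  fail(7) 'a': from fail(0)=0 chase 'a': 0 ⇒ 0;  out=∅∪out(0)=∅
  fail(16) 'b': from fail(0)=0 chase 'b': 0 ⇒ 0;  out=∅∪out(0)=∅
  fail(2) 'db': from fail(1)=0 chase 'b': 0 ⇒ 16;  out=∅∪out(16)=∅
  fail(8) 'ae': from fail(7)=0 chase 'e': 0 ⇒ 6;  out=∅∪out(6)={1}
  fail(10) 'dd': from fail(1)=0 chase 'd': 0 ⇒ 1;  out=∅∪out(1)=∅
  fail(13) 'eb': from fail(6)=0 chase 'b': 0 ⇒ 16;  out=∅∪out(16)=∅
  fail(17) 'be': from fail(16)=0 chase 'e': 0 ⇒ 6;  out=∅∪out(6)={1}
  fail(20) 'ad': from fail(7)=0 chase 'd': 0 ⇒ 1;  out={6}∪out(1)={6}
  fail(3) 'dbe': from fail(2)=16 chase 'e': 16 ⇒ 17;  out=∅∪out(17)={1}
  fail(9) 'aec': from fail(8)=6 chase 'c': 6→0 ⇒ 0;  out={2}∪out(0)={2}
  fail(11) 'dde': from fail(10)=1 chase 'e': 1→0 ⇒ 6;  out=∅∪out(6)={1}
  fail(14) 'eba': from fail(13)=16 chase 'a': 16→0 ⇒ 7;  out=∅∪out(7)=∅
  fail(18) 'bec': from fail(17)=6 chase 'c': 6→0 ⇒ 0;  out=∅∪out(0)=∅
  fail(4) 'dbec': from fail(3)=17 chase 'c': 17 ⇒ 18;  out=∅∪out(18)=∅
  fail(12) 'ddee': from fail(11)=6 chase 'e': 6→0 ⇒ 6;  out={3}∪out(6)={1,3}
  fail(15) 'ebad': from fail(14)=7 chase 'd': 7 ⇒ 20;  out={4}∪out(20)={4,6}
  fail(19) 'bece': from fail(18)=0 chase 'e': 0 ⇒ 6;  out={5}∪out(6)={1,5}
  fail(5) 'dbecb': from fail(4)=18 chase 'b': 18→0 ⇒ 16;  out={0}∪out(16)={0}

Run:
[0] read 'b'  n0⇒n16
[1] read 'a'  n16⇒n7 (fail-walked)
[2] read 'd'  n7⇒n20  → match P6@[1:2]
[3] read 'e'  n20⇒n6 (fail-walked)  → match P1@[3:3]
[4] read 'b'  n6⇒n13
[5] read 'a'  n13⇒n14
[6] read 'd'  n14⇒n15  → match P4@[3:6],P6@[5:6]
[7] read 'e'  n15⇒n6 (fail-walked)  → match P1@[7:7]
[8] read 'b'  n6⇒n13
[9] read 'a'  n13⇒n14
[10] read 'd'  n14⇒n15  → match P4@[7:10],P6@[9:10]
[11] read 'd'  n15⇒n10 (fail-walked)
[12] read 'd'  n10⇒n10 (fail-walked)
[13] read 'd'  n10⇒n10 (fail-walked)
[14] read 'b'  n10⇒n2 (fail-walked)
[15] read 'a'  n2⇒n7 (fail-walked)
[16] read 'a'  n7⇒n7 (fail-walked)
[17] read 'c'  n7⇒n0 (fail-walked)
[18] read 'b'  n0⇒n16
[19] read 'e'  n16⇒n17  → match P1@[19:19]
[20] read 'c'  n17⇒n18
[21] read 'e'  n18⇒n19  → match P1@[21:21],P5@[18:21]
[22] read 'b'  n19⇒n13 (fail-walked)
[23] read 'd'  n13⇒n1 (fail-walked)
[24] read 'a'  n1⇒n7 (fail-walked)
[25] read 'b'  n7⇒n16 (fail-walked)
[26] read 'e'  n16⇒n17  → match P1@[26:26]
[27] read 'c'  n17⇒n18
[28] read 'e'  n18⇒n19  → match P1@[28:28],P5@[25:28]
[29] read 'c'  n19⇒n0 (fail-walked)
[30] read 'e'  n0⇒n6  → match P1@[30:30]
[31] read 'b'  n6⇒n13
[32] read 'a'  n13⇒n14
[33] read 'd'  n14⇒n15  → match P4@[30:33],P6@[32:33]
[34] read 'a'  n15⇒n7 (fail-walked)
[35] read 'b'  n7⇒n16 (fail-walked)
[36] read 'a'  n16⇒n7 (fail-walked)
[37] read 'c'  n7⇒n0 (fail-walked)
[38] read 'c'  n0⇒n0
[39] read 'a'  n0⇒n7
[40] read 'd'  n7⇒n20  → match P6@[39:40]
[41] read 'a'  n20⇒n7 (fail-walked)
[42] read 'd'  n7⇒n20  → match P6@[41:42]
[43] read 'b'  n20⇒n2 (fail-walked)
[44] read 'b'  n2⇒n16 (fail-walked)
[45] read 'e'  n16⇒n17  → match P1@[45:45]
[46] read 'c'  n17⇒n18
[47] read 'd'  n18⇒n1 (fail-walked)
[48] read 'd'  n1⇒n10
[49] read 'e'  n10⇒n11  → match P1@[49:49]
[50] read 'e'  n11⇒n12  → match P1@[50:50],P3@[47:50]
[51] read 'd'  n12⇒n1 (fail-walked)
[52] read 'b'  n1⇒n2
[53] read 'a'  n2⇒n7 (fail-walked)
[54] read 'd'  n7⇒n20  → match P6@[53:54]
[55] read 'c'  n20⇒n0 (fail-walked)
[56] read 'd'  n0⇒n1
[57] read 'd'  n1⇒n10
[58] read 'e'  n10⇒n11  → match P1@[58:58]
[59] read 'e'  n11⇒n12  → match P1@[59:59],P3@[56:59]
[60] read 'a'  n12⇒n7 (fail-walked)
[61] read 'b'  n7⇒n16 (fail-walked)
[62] read 'e'  n16⇒n17  → match P1@[62:62]
[63] read 'c'  n17⇒n18
[64] read 'e'  n18⇒n19  → match P1@[64:64],P5@[61:64]
[65] read 'd'  n19⇒n1 (fail-walked)
[66] read 'b'  n1⇒n2
[67] read 'e'  n2⇒n3  → match P1@[67:67]
[68] read 'c'  n3⇒n4
[69] read 'b'  n4⇒n5  → match P0@[65:69]
[70] read 'c'  n5⇒n0 (fail-walked)
[71] read 'a'  n0⇒n7
[72] read 'd'  n7⇒n20  → match P6@[71:72]
[73] read 'd'  n20⇒n10 (fail-walked)
[74] read 'b'  n10⇒n2 (fail-walked)
[75] read 'e'  n2⇒n3  → match P1@[75:75]
[76] read 'c'  n3⇒n4

Result: [[2,6],[3,1],[6,4],[6,6],[7,1],[10,4],[10,6],[19,1],[21,1],[21,5],[26,1],[28,1],[28,5],[30,1],[33,4],[33,6],[40,6],[42,6],[45,1],[49,1],[50,1],[50,3],[54,6],[58,1],[59,1],[59,3],[62,1],[64,1],[64,5],[67,1],[69,0],[72,6],[75,1]]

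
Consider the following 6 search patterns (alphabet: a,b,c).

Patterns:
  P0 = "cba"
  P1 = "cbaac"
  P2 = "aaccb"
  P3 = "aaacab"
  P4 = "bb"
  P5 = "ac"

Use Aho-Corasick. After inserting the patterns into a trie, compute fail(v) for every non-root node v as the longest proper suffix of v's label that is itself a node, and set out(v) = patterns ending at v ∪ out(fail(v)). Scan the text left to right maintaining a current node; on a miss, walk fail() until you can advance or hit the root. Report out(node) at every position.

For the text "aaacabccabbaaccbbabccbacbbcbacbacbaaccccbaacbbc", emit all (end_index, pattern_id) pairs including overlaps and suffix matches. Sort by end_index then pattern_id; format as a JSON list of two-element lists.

Construct AC machine:
Trie (insert patterns):
  0='ε' goto a→6 b→15 c→1
  1='c' goto b→2
  2='cb' goto a→3
  3='cba' goto a→4  [P0 ends]
  4='cbaa' goto c→5
  5='cbaac' goto ·  [P1 ends]
  6='a' goto a→7 c→17
  7='aa' goto a→11 c→8
  8='aac' goto c→9
  9='aacc' goto b→10
  10='aaccb' goto ·  [P2 ends]
  11='aaa' goto c→12
  12='aaac' goto a→13
  13='aaaca' goto b→14
  14='aaacab' goto ·  [P3 ends]
  15='b' goto b→16
  16='bb' goto ·  [P4 ends]
  17='ac' goto ·  [P5 ends]

BFS fail/out derivation:
  fail(1) 'c': from fail(0)=0 chase 'c': 0 ⇒ 0;  out=∅∪out(0)=∅
  fail(6) 'a': from fail(0)=0 chase 'a': 0 ⇒ 0;  out=∅∪out(0)=∅
  fail(15) 'b': from fail(0)=0 chase 'b': 0 ⇒ 0;  out=∅∪out(0)=∅
  fail(2) 'cb': from fail(1)=0 chase 'b': 0 ⇒ 15;  out=∅∪out(15)=∅
  fail(7) 'aa': from fail(6)=0 chase 'a': 0 ⇒ 6;  out=∅∪out(6)=∅
  fail(16) 'bb': from fail(15)=0 chase 'b': 0 ⇒ 15;  out={4}∪out(15)={4}
  fail(17) 'ac': from fail(6)=0 chase 'c': 0 ⇒ 1;  out={5}∪out(1)={5}
  fail(3) 'cba': from fail(2)=15 chase 'a': 15→0 ⇒ 6;  out={0}∪out(6)={0}
  fail(8) 'aac': from fail(7)=6 chase 'c': 6 ⇒ 17;  out=∅∪out(17)={5}
  fail(11) 'aaa': from fail(7)=6 chase 'a': 6 ⇒ 7;  out=∅∪out(7)=∅
  fail(4) 'cbaa': from fail(3)=6 chase 'a': 6 ⇒ 7;  out=∅∪out(7)=∅
  fail(9) 'aacc': from fail(8)=17 chase 'c': 17→1→0 ⇒ 1;  out=∅∪out(1)=∅
  fail(12) 'aaac': from fail(11)=7 chase 'c': 7 ⇒ 8;  out=∅∪out(8)={5}
  fail(5) 'cbaac': from fail(4)=7 chase 'c': 7 ⇒ 8;  out={1}∪out(8)={1,5}
  fail(10) 'aaccb': from fail(9)=1 chase 'b': 1 ⇒ 2;  out={2}∪out(2)={2}
  fail(13) 'aaaca': from fail(12)=8 chase 'a': 8→17→1→0 ⇒ 6;  out=∅∪out(6)=∅
  fail(14) 'aaacab': from fail(13)=6 chase 'b': 6→0 ⇒ 15;  out={3}∪out(15)={3}

Scan:
i=0 'a': node 0→6
i=1 'a': node 6→7
i=2 'a': node 7→11
i=3 'c': node 11→12  ** P5@[2:3]
i=4 'a': node 12→13
i=5 'b': node 13→14  ** P3@[0:5]
i=6 'c': node 14→1 (via fail)
i=7 'c': node 1→1 (via fail)
i=8 'a': node 1→6 (via fail)
i=9 'b': node 6→15 (via fail)
i=10 'b': node 15→16  ** P4@[9:10]
i=11 'a': node 16→6 (via fail)
i=12 'a': node 6→7
i=13 'c': node 7→8  ** P5@[12:13]
i=14 'c': node 8→9
i=15 'b': node 9→10  ** P2@[11:15]
i=16 'b': node 10→16 (via fail)  ** P4@[15:16]
i=17 'a': node 16→6 (via fail)
i=18 'b': node 6→15 (via fail)
i=19 'c': node 15→1 (via fail)
i=20 'c': node 1→1 (via fail)
i=21 'b': node 1→2
i=22 'a': node 2→3  ** P0@[20:22]
i=23 'c': node 3→17 (via fail)  ** P5@[22:23]
i=24 'b': node 17→2 (via fail)
i=25 'b': node 2→16 (via fail)  ** P4@[24:25]
i=26 'c': node 16→1 (via fail)
i=27 'b': node 1→2
i=28 'a': node 2→3  ** P0@[26:28]
i=29 'c': node 3→17 (via fail)  ** P5@[28:29]
i=30 'b': node 17→2 (via fail)
i=31 'a': node 2→3  ** P0@[29:31]
i=32 'c': node 3→17 (via fail)  ** P5@[31:32]
i=33 'b': node 17→2 (via fail)
i=34 'a': node 2→3  ** P0@[32:34]
i=35 'a': node 3→4
i=36 'c': node 4→5  ** P1@[32:36],P5@[35:36]
i=37 'c': node 5→9 (via fail)
i=38 'c': node 9→1 (via fail)
i=39 'c': node 1→1 (via fail)
i=40 'b': node 1→2
i=41 'a': node 2→3  ** P0@[39:41]
i=42 'a': node 3→4
i=43 'c': node 4→5  ** P1@[39:43],P5@[42:43]
i=44 'b': node 5→2 (via fail)
i=45 'b': node 2→16 (via fail)  ** P4@[44:45]
i=46 'c': node 16→1 (via fail)

Matches: [[3,5],[5,3],[10,4],[13,5],[15,2],[16,4],[22,0],[23,5],[25,4],[28,0],[29,5],[31,0],[32,5],[34,0],[36,1],[36,5],[41,0],[43,1],[43,5],[45,4]]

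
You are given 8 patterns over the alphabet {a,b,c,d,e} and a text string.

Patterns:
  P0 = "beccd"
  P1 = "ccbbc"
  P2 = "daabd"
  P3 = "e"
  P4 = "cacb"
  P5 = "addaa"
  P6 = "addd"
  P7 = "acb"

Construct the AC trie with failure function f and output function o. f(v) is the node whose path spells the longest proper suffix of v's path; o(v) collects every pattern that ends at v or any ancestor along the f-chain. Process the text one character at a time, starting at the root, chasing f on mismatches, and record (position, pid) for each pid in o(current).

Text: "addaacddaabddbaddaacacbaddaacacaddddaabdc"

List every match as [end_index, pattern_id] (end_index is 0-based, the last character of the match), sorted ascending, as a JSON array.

Build automaton:
Trie (insert patterns):
  n0 'ε': a→20 b→1 c→6 d→11 e→16
  n1 'b': e→2
  n2 'be': c→3
  n3 'bec': c→4
  n4 'becc': d→5
  n5 'beccd': ·  [P0 ends]
  n6 'c': a→17 c→7
  n7 'cc': b→8
  n8 'ccb': b→9
  n9 'ccbb': c→10
  n10 'ccbbc': ·  [P1 ends]
  n11 'd': a→12
  n12 'da': a→13
  n13 'daa': b→14
  n14 'daab': d→15
  n15 'daabd': ·  [P2 ends]
  n16 'e': ·  [P3 ends]
  n17 'ca': c→18
  n18 'cac': b→19
  n19 'cacb': ·  [P4 ends]
  n20 'a': c→26 d→21
  n21 'ad': d→22
  n22 'add': a→23 d→25
  n23 'adda': a→24
  n24 'addaa': ·  [P5 ends]
  n25 'addd': ·  [P6 ends]
  n26 'ac': b→27
  n27 'acb': ·  [P7 ends]

Failure links (BFS by depth):
  n1('b'): parent n0 fail=0; on 'b' 0 → fail=0;  out ∅∪∅=∅
  n6('c'): parent n0 fail=0; on 'c' 0 → fail=0;  out ∅∪∅=∅
  n11('d'): parent n0 fail=0; on 'd' 0 → fail=0;  out ∅∪∅=∅
  n16('e'): parent n0 fail=0; on 'e' 0 → fail=0;  out {3}∪∅={3}
  n20('a'): parent n0 fail=0; on 'a' 0 → fail=0;  out ∅∪∅=∅
  n2('be'): parent n1 fail=0; on 'e' 0 → fail=16;  out ∅∪{3}={3}
  n7('cc'): parent n6 fail=0; on 'c' 0 → fail=6;  out ∅∪∅=∅
  n12('da'): parent n11 fail=0; on 'a' 0 → fail=20;  out ∅∪∅=∅
  n17('ca'): parent n6 fail=0; on 'a' 0 → fail=20;  out ∅∪∅=∅
  n21('ad'): parent n20 fail=0; on 'd' 0 → fail=11;  out ∅∪∅=∅
  n26('ac'): parent n20 fail=0; on 'c' 0 → fail=6;  out ∅∪∅=∅
  n3('bec'): parent n2 fail=16; on 'c' 16→0 → fail=6;  out ∅∪∅=∅
  n8('ccb'): parent n7 fail=6; on 'b' 6→0 → fail=1;  out ∅∪∅=∅
  n13('daa'): parent n12 fail=20; on 'a' 20→0 → fail=20;  out ∅∪∅=∅
  n18('cac'): parent n17 fail=20; on 'c' 20 → fail=26;  out ∅∪∅=∅
  n22('add'): parent n21 fail=11; on 'd' 11→0 → fail=11;  out ∅∪∅=∅
  n27('acb'): parent n26 fail=6; on 'b' 6→0 → fail=1;  out {7}∪∅={7}
  n4('becc'): parent n3 fail=6; on 'c' 6 → fail=7;  out ∅∪∅=∅
  n9('ccbb'): parent n8 fail=1; on 'b' 1→0 → fail=1;  out ∅∪∅=∅
  n14('daab'): parent n13 fail=20; on 'b' 20→0 → fail=1;  out ∅∪∅=∅
  n19('cacb'): parent n18 fail=26; on 'b' 26 → fail=27;  out {4}∪{7}={4,7}
  n23('adda'): parent n22 fail=11; on 'a' 11 → fail=12;  out ∅∪∅=∅
  n25('addd'): parent n22 fail=11; on 'd' 11→0 → fail=11;  out {6}∪∅={6}
  n5('beccd'): parent n4 fail=7; on 'd' 7→6→0 → fail=11;  out {0}∪∅={0}
  n10('ccbbc'): parent n9 fail=1; on 'c' 1→0 → fail=6;  out {1}∪∅={1}
  n15('daabd'): parent n14 fail=1; on 'd' 1→0 → fail=11;  out {2}∪∅={2}
  n24('addaa'): parent n23 fail=12; on 'a' 12 → fail=13;  out {5}∪∅={5}

Run:
pos 0 'a': at 20
pos 1 'd': at 21
pos 2 'd': at 22
pos 3 'a': at 23
pos 4 'a': at 24  → match P5@[0:4]
pos 5 'c': at 26 (fail-walked)
pos 6 'd': at 11 (fail-walked)
pos 7 'd': at 11 (fail-walked)
pos 8 'a': at 12
pos 9 'a': at 13
pos 10 'b': at 14
pos 11 'd': at 15  → match P2@[7:11]
pos 12 'd': at 11 (fail-walked)
pos 13 'b': at 1 (fail-walked)
pos 14 'a': at 20 (fail-walked)
pos 15 'd': at 21
pos 16 'd': at 22
pos 17 'a': at 23
pos 18 'a': at 24  → match P5@[14:18]
pos 19 'c': at 26 (fail-walked)
pos 20 'a': at 17 (fail-walked)
pos 21 'c': at 18
pos 22 'b': at 19  → match P4@[19:22],P7@[20:22]
pos 23 'a': at 20 (fail-walked)
pos 24 'd': at 21
pos 25 'd': at 22
pos 26 'a': at 23
pos 27 'a': at 24  → match P5@[23:27]
pos 28 'c': at 26 (fail-walked)
pos 29 'a': at 17 (fail-walked)
pos 30 'c': at 18
pos 31 'a': at 17 (fail-walked)
pos 32 'd': at 21 (fail-walked)
pos 33 'd': at 22
pos 34 'd': at 25  → match P6@[31:34]
pos 35 'd': at 11 (fail-walked)
pos 36 'a': at 12
pos 37 'a': at 13
pos 38 'b': at 14
pos 39 'd': at 15  → match P2@[35:39]
pos 40 'c': at 6 (fail-walked)

Result: [[4,5],[11,2],[18,5],[22,4],[22,7],[27,5],[34,6],[39,2]]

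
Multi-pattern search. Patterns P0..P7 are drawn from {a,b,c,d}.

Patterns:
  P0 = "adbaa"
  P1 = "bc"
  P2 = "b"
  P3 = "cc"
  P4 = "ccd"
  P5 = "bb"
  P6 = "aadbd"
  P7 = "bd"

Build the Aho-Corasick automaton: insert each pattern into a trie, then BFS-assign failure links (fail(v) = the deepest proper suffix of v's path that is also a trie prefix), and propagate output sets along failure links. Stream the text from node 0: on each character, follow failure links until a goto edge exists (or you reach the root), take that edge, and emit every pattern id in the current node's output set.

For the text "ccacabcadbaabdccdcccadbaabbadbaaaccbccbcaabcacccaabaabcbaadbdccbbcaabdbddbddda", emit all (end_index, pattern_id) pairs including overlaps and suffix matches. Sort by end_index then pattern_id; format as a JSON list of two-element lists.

Build automaton:
Trie nodes:
  n0 'ε': a→1 b→6 c→8
  n1 'a': a→12 d→2
  n2 'ad': b→3
  n3 'adb': a→4
  n4 'adba': a→5
  n5 'adbaa': ·  ←P0
  n6 'b': b→11 c→7 d→16  ←P2
  n7 'bc': ·  ←P1
  n8 'c': c→9
  n9 'cc': d→10  ←P3
  n10 'ccd': ·  ←P4
  n11 'bb': ·  ←P5
  n12 'aa': d→13
  n13 'aad': b→14
  n14 'aadb': d→15
  n15 'aadbd': ·  ←P6
  n16 'bd': ·  ←P7

Failure links (BFS by depth):
  fail(1) 'a': from fail(0)=0 chase 'a': 0 ⇒ 0;  out=∅∪out(0)=∅
  fail(6) 'b': from fail(0)=0 chase 'b': 0 ⇒ 0;  out={2}∪out(0)={2}
  fail(8) 'c': from fail(0)=0 chase 'c': 0 ⇒ 0;  out=∅∪out(0)=∅
  fail(2) 'ad': from fail(1)=0 chase 'd': 0 ⇒ 0;  out=∅∪out(0)=∅
  fail(7) 'bc': from fail(6)=0 chase 'c': 0 ⇒ 8;  out={1}∪out(8)={1}
  fail(9) 'cc': from fail(8)=0 chase 'c': 0 ⇒ 8;  out={3}∪out(8)={3}
  fail(11) 'bb': from fail(6)=0 chase 'b': 0 ⇒ 6;  out={5}∪out(6)={2,5}
  fail(12) 'aa': from fail(1)=0 chase 'a': 0 ⇒ 1;  out=∅∪out(1)=∅
  fail(16) 'bd': from fail(6)=0 chase 'd': 0 ⇒ 0;  out={7}∪out(0)={7}
  fail(3) 'adb': from fail(2)=0 chase 'b': 0 ⇒ 6;  out=∅∪out(6)={2}
  fail(10) 'ccd': from fail(9)=8 chase 'd': 8→0 ⇒ 0;  out={4}∪out(0)={4}
  fail(13) 'aad': from fail(12)=1 chase 'd': 1 ⇒ 2;  out=∅∪out(2)=∅
  fail(4) 'adba': from fail(3)=6 chase 'a': 6→0 ⇒ 1;  out=∅∪out(1)=∅
  fail(14) 'aadb': from fail(13)=2 chase 'b': 2 ⇒ 3;  out=∅∪out(3)={2}
  fail(5) 'adbaa': from fail(4)=1 chase 'a': 1 ⇒ 12;  out={0}∪out(12)={0}
  fail(15) 'aadbd': from fail(14)=3 chase 'd': 3→6 ⇒ 16;  out={6}∪out(16)={6,7}

Run:
i=0 'c': node 0→8
i=1 'c': node 8→9  ** P3@[0:1]
i=2 'a': node 9→1 ·f
i=3 'c': node 1→8 ·f
i=4 'a': node 8→1 ·f
i=5 'b': node 1→6 ·f  ** P2@[5:5]
i=6 'c': node 6→7  ** P1@[5:6]
i=7 'a': node 7→1 ·f
i=8 'd': node 1→2
i=9 'b': node 2→3  ** P2@[9:9]
i=10 'a': node 3→4
i=11 'a': node 4→5  ** P0@[7:11]
i=12 'b': node 5→6 ·f  ** P2@[12:12]
i=13 'd': node 6→16  ** P7@[12:13]
i=14 'c': node 16→8 ·f
i=15 'c': node 8→9  ** P3@[14:15]
i=16 'd': node 9→10  ** P4@[14:16]
i=17 'c': node 10→8 ·f
i=18 'c': node 8→9  ** P3@[17:18]
i=19 'c': node 9→9 ·f  ** P3@[18:19]
i=20 'a': node 9→1 ·f
i=21 'd': node 1→2
i=22 'b': node 2→3  ** P2@[22:22]
i=23 'a': node 3→4
i=24 'a': node 4→5  ** P0@[20:24]
i=25 'b': node 5→6 ·f  ** P2@[25:25]
i=26 'b': node 6→11  ** P2@[26:26],P5@[25:26]
i=27 'a': node 11→1 ·f
i=28 'd': node 1→2
i=29 'b': node 2→3  ** P2@[29:29]
i=30 'a': node 3→4
i=31 'a': node 4→5  ** P0@[27:31]
i=32 'a': node 5→12 ·f
i=33 'c': node 12→8 ·f
i=34 'c': node 8→9  ** P3@[33:34]
i=35 'b': node 9→6 ·f  ** P2@[35:35]
i=36 'c': node 6→7  ** P1@[35:36]
i=37 'c': node 7→9 ·f  ** P3@[36:37]
i=38 'b': node 9→6 ·f  ** P2@[38:38]
i=39 'c': node 6→7  ** P1@[38:39]
i=40 'a': node 7→1 ·f
i=41 'a': node 1→12
i=42 'b': node 12→6 ·f  ** P2@[42:42]
i=43 'c': node 6→7  ** P1@[42:43]
i=44 'a': node 7→1 ·f
i=45 'c': node 1→8 ·f
i=46 'c': node 8→9  ** P3@[45:46]
i=47 'c': node 9→9 ·f  ** P3@[46:47]
i=48 'a': node 9→1 ·f
i=49 'a': node 1→12
i=50 'b': node 12→6 ·f  ** P2@[50:50]
i=51 'a': node 6→1 ·f
i=52 'a': node 1→12
i=53 'b': node 12→6 ·f  ** P2@[53:53]
i=54 'c': node 6→7  ** P1@[53:54]
i=55 'b': node 7→6 ·f  ** P2@[55:55]
i=56 'a': node 6→1 ·f
i=57 'a': node 1→12
i=58 'd': node 12→13
i=59 'b': node 13→14  ** P2@[59:59]
i=60 'd': node 14→15  ** P6@[56:60],P7@[59:60]
i=61 'c': node 15→8 ·f
i=62 'c': node 8→9  ** P3@[61:62]
i=63 'b': node 9→6 ·f  ** P2@[63:63]
i=64 'b': node 6→11  ** P2@[64:64],P5@[63:64]
i=65 'c': node 11→7 ·f  ** P1@[64:65]
i=66 'a': node 7→1 ·f
i=67 'a': node 1→12
i=68 'b': node 12→6 ·f  ** P2@[68:68]
i=69 'd': node 6→16  ** P7@[68:69]
i=70 'b': node 16→6 ·f  ** P2@[70:70]
i=71 'd': node 6→16  ** P7@[70:71]
i=72 'd': node 16→0 ·f
i=73 'b': node 0→6  ** P2@[73:73]
i=74 'd': node 6→16  ** P7@[73:74]
i=75 'd': node 16→0 ·f
i=76 'd': node 0→0
i=77 'a': node 0→1

All matches (sorted): [[1,3],[5,2],[6,1],[9,2],[11,0],[12,2],[13,7],[15,3],[16,4],[18,3],[19,3],[22,2],[24,0],[25,2],[26,2],[26,5],[29,2],[31,0],[34,3],[35,2],[36,1],[37,3],[38,2],[39,1],[42,2],[43,1],[46,3],[47,3],[50,2],[53,2],[54,1],[55,2],[59,2],[60,6],[60,7],[62,3],[63,2],[64,2],[64,5],[65,1],[68,2],[69,7],[70,2],[71,7],[73,2],[74,7]]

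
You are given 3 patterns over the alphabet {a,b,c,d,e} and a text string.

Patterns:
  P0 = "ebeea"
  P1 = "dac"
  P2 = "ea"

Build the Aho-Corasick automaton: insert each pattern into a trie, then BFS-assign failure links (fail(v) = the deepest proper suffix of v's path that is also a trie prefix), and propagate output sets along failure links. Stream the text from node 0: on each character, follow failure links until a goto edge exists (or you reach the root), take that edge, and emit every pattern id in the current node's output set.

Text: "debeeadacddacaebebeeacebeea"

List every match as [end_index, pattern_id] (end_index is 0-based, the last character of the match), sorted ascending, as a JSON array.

Build automaton:
Trie (insert patterns):
  n0 'ε': d→6 e→1
  n1 'e': a→9 b→2
  n2 'eb': e→3
  n3 'ebe': e→4
  n4 'ebee': a→5
  n5 'ebeea': ·  ←P0
  n6 'd': a→7
  n7 'da': c→8
  n8 'dac': ·  ←P1
  n9 'ea': ·  ←P2

BFS fail/out derivation:
  n1('e'): parent n0 fail=0; on 'e' 0 → fail=0;  out ∅∪∅=∅
  n6('d'): parent n0 fail=0; on 'd' 0 → fail=0;  out ∅∪∅=∅
  n2('eb'): parent n1 fail=0; on 'b' 0 → fail=0;  out ∅∪∅=∅
  n7('da'): parent n6 fail=0; on 'a' 0 → fail=0;  out ∅∪∅=∅
  n9('ea'): parent n1 fail=0; on 'a' 0 → fail=0;  out {2}∪∅={2}
  n3('ebe'): parent n2 fail=0; on 'e' 0 → fail=1;  out ∅∪∅=∅
  n8('dac'): parent n7 fail=0; on 'c' 0 → fail=0;  out {1}∪∅={1}
  n4('ebee'): parent n3 fail=1; on 'e' 1→0 → fail=1;  out ∅∪∅=∅
  n5('ebeea'): parent n4 fail=1; on 'a' 1 → fail=9;  out {0}∪{2}={0,2}

Scan:
i=0 'd': node 0→6
i=1 'e': node 6→1 (via fail)
i=2 'b': node 1→2
i=3 'e': node 2→3
i=4 'e': node 3→4
i=5 'a': node 4→5  ** P0@[1:5],P2@[4:5]
i=6 'd': node 5→6 (via fail)
i=7 'a': node 6→7
i=8 'c': node 7→8  ** P1@[6:8]
i=9 'd': node 8→6 (via fail)
i=10 'd': node 6→6 (via fail)
i=11 'a': node 6→7
i=12 'c': node 7→8  ** P1@[10:12]
i=13 'a': node 8→0 (via fail)
i=14 'e': node 0→1
i=15 'b': node 1→2
i=16 'e': node 2→3
i=17 'b': node 3→2 (via fail)
i=18 'e': node 2→3
i=19 'e': node 3→4
i=20 'a': node 4→5  ** P0@[16:20],P2@[19:20]
i=21 'c': node 5→0 (via fail)
i=22 'e': node 0→1
i=23 'b': node 1→2
i=24 'e': node 2→3
i=25 'e': node 3→4
i=26 'a': node 4→5  ** P0@[22:26],P2@[25:26]

Result: [[5,0],[5,2],[8,1],[12,1],[20,0],[20,2],[26,0],[26,2]]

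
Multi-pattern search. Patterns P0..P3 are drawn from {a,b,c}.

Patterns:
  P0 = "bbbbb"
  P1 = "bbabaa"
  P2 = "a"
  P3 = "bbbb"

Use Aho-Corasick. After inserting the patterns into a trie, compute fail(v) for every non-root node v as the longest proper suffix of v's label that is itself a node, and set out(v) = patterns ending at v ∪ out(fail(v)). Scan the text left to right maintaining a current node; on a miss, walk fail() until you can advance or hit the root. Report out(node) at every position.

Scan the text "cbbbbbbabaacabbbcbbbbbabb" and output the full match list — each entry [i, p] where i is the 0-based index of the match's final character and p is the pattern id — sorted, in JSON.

Build:
Trie nodes:
  0='ε' goto a→10 b→1
  1='b' goto b→2
  2='bb' goto a→6 b→3
  3='bbb' goto b→4
  4='bbbb' goto b→5  ←P3
  5='bbbbb' goto ·  ←P0
  6='bba' goto b→7
  7='bbab' goto a→8
  8='bbaba' goto a→9
  9='bbabaa' goto ·  ←P1
  10='a' goto ·  ←P2

BFS fail/out derivation:
  fail(1) 'b': from fail(0)=0 chase 'b': 0 ⇒ 0;  out=∅∪out(0)=∅
  fail(10) 'a': from fail(0)=0 chase 'a': 0 ⇒ 0;  out={2}∪out(0)={2}
  fail(2) 'bb': from fail(1)=0 chase 'b': 0 ⇒ 1;  out=∅∪out(1)=∅
  fail(3) 'bbb': from fail(2)=1 chase 'b': 1 ⇒ 2;  out=∅∪out(2)=∅
  fail(6) 'bba': from fail(2)=1 chase 'a': 1→0 ⇒ 10;  out=∅∪out(10)={2}
  fail(4) 'bbbb': from fail(3)=2 chase 'b': 2 ⇒ 3;  out={3}∪out(3)={3}
  fail(7) 'bbab': from fail(6)=10 chase 'b': 10→0 ⇒ 1;  out=∅∪out(1)=∅
  fail(5) 'bbbbb': from fail(4)=3 chase 'b': 3 ⇒ 4;  out={0}∪out(4)={0,3}
  fail(8) 'bbaba': from fail(7)=1 chase 'a': 1→0 ⇒ 10;  out=∅∪out(10)={2}
  fail(9) 'bbabaa': from fail(8)=10 chase 'a': 10→0 ⇒ 10;  out={1}∪out(10)={1,2}

Run:
pos 0 'c': at 0
pos 1 'b': at 1
pos 2 'b': at 2
pos 3 'b': at 3
pos 4 'b': at 4  ** P3@[1:4]
pos 5 'b': at 5  ** P0@[1:5],P3@[2:5]
pos 6 'b': at 5 (via fail)  ** P0@[2:6],P3@[3:6]
pos 7 'a': at 6 (via fail)  ** P2@[7:7]
pos 8 'b': at 7
pos 9 'a': at 8  ** P2@[9:9]
pos 10 'a': at 9  ** P1@[5:10],P2@[10:10]
pos 11 'c': at 0 (via fail)
pos 12 'a': at 10  ** P2@[12:12]
pos 13 'b': at 1 (via fail)
pos 14 'b': at 2
pos 15 'b': at 3
pos 16 'c': at 0 (via fail)
pos 17 'b': at 1
pos 18 'b': at 2
pos 19 'b': at 3
pos 20 'b': at 4  ** P3@[17:20]
pos 21 'b': at 5  ** P0@[17:21],P3@[18:21]
pos 22 'a': at 6 (via fail)  ** P2@[22:22]
pos 23 'b': at 7
pos 24 'b': at 2 (via fail)

Result: [[4,3],[5,0],[5,3],[6,0],[6,3],[7,2],[9,2],[10,1],[10,2],[12,2],[20,3],[21,0],[21,3],[22,2]]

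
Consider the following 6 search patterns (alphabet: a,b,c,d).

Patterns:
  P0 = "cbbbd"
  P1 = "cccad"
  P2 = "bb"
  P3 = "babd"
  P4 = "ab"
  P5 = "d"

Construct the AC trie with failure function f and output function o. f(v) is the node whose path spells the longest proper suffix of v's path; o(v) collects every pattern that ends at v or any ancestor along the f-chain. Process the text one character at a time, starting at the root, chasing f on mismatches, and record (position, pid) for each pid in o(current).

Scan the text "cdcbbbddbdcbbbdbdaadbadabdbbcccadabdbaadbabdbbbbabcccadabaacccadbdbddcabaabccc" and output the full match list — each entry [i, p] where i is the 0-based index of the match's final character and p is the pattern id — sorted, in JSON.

Build automaton:
Trie nodes:
  0='ε' goto a→15 b→10 c→1 d→17
  1='c' goto b→2 c→6
  2='cb' goto b→3
  3='cbb' goto b→4
  4='cbbb' goto d→5
  5='cbbbd' goto ·  [P0 ends]
  6='cc' goto c→7
  7='ccc' goto a→8
  8='ccca' goto d→9
  9='cccad' goto ·  [P1 ends]
  10='b' goto a→12 b→11
  11='bb' goto ·  [P2 ends]
  12='ba' goto b→13
  13='bab' goto d→14
  14='babd' goto ·  [P3 ends]
  15='a' goto b→16
  16='ab' goto ·  [P4 ends]
  17='d' goto ·  [P5 ends]

BFS fail/out derivation:
  n1('c'): parent n0 fail=0; on 'c' 0 → fail=0;  out ∅∪∅=∅
  n10('b'): parent n0 fail=0; on 'b' 0 → fail=0;  out ∅∪∅=∅
  n15('a'): parent n0 fail=0; on 'a' 0 → fail=0;  out ∅∪∅=∅
  n17('d'): parent n0 fail=0; on 'd' 0 → fail=0;  out {5}∪∅={5}
  n2('cb'): parent n1 fail=0; on 'b' 0 → fail=10;  out ∅∪∅=∅
  n6('cc'): parent n1 fail=0; on 'c' 0 → fail=1;  out ∅∪∅=∅
  n11('bb'): parent n10 fail=0; on 'b' 0 → fail=10;  out {2}∪∅={2}
  n12('ba'): parent n10 fail=0; on 'a' 0 → fail=15;  out ∅∪∅=∅
  n16('ab'): parent n15 fail=0; on 'b' 0 → fail=10;  out {4}∪∅={4}
  n3('cbb'): parent n2 fail=10; on 'b' 10 → fail=11;  out ∅∪{2}={2}
  n7('ccc'): parent n6 fail=1; on 'c' 1 → fail=6;  out ∅∪∅=∅
  n13('bab'): parent n12 fail=15; on 'b' 15 → fail=16;  out ∅∪{4}={4}
  n4('cbbb'): parent n3 fail=11; on 'b' 11→10 → fail=11;  out ∅∪{2}={2}
  n8('ccca'): parent n7 fail=6; on 'a' 6→1→0 → fail=15;  out ∅∪∅=∅
  n14('babd'): parent n13 fail=16; on 'd' 16→10→0 → fail=17;  out {3}∪{5}={3,5}
  n5('cbbbd'): parent n4 fail=11; on 'd' 11→10→0 → fail=17;  out {0}∪{5}={0,5}
  n9('cccad'): parent n8 fail=15; on 'd' 15→0 → fail=17;  out {1}∪{5}={1,5}

Scan:
pos 0 'c': at 1
pos 1 'd': at 17 (via fail)  emit P5@[1:1]
pos 2 'c': at 1 (via fail)
pos 3 'b': at 2
pos 4 'b': at 3  emit P2@[3:4]
pos 5 'b': at 4  emit P2@[4:5]
pos 6 'd': at 5  emit P0@[2:6],P5@[6:6]
pos 7 'd': at 17 (via fail)  emit P5@[7:7]
pos 8 'b': at 10 (via fail)
pos 9 'd': at 17 (via fail)  emit P5@[9:9]
pos 10 'c': at 1 (via fail)
pos 11 'b': at 2
pos 12 'b': at 3  emit P2@[11:12]
pos 13 'b': at 4  emit P2@[12:13]
pos 14 'd': at 5  emit P0@[10:14],P5@[14:14]
pos 15 'b': at 10 (via fail)
pos 16 'd': at 17 (via fail)  emit P5@[16:16]
pos 17 'a': at 15 (via fail)
pos 18 'a': at 15 (via fail)
pos 19 'd': at 17 (via fail)  emit P5@[19:19]
pos 20 'b': at 10 (via fail)
pos 21 'a': at 12
pos 22 'd': at 17 (via fail)  emit P5@[22:22]
pos 23 'a': at 15 (via fail)
pos 24 'b': at 16  emit P4@[23:24]
pos 25 'd': at 17 (via fail)  emit P5@[25:25]
pos 26 'b': at 10 (via fail)
pos 27 'b': at 11  emit P2@[26:27]
pos 28 'c': at 1 (via fail)
pos 29 'c': at 6
pos 30 'c': at 7
pos 31 'a': at 8
pos 32 'd': at 9  emit P1@[28:32],P5@[32:32]
pos 33 'a': at 15 (via fail)
pos 34 'b': at 16  emit P4@[33:34]
pos 35 'd': at 17 (via fail)  emit P5@[35:35]
pos 36 'b': at 10 (via fail)
pos 37 'a': at 12
pos 38 'a': at 15 (via fail)
pos 39 'd': at 17 (via fail)  emit P5@[39:39]
pos 40 'b': at 10 (via fail)
pos 41 'a': at 12
pos 42 'b': at 13  emit P4@[41:42]
pos 43 'd': at 14  emit P3@[40:43],P5@[43:43]
pos 44 'b': at 10 (via fail)
pos 45 'b': at 11  emit P2@[44:45]
pos 46 'b': at 11 (via fail)  emit P2@[45:46]
pos 47 'b': at 11 (via fail)  emit P2@[46:47]
pos 48 'a': at 12 (via fail)
pos 49 'b': at 13  emit P4@[48:49]
pos 50 'c': at 1 (via fail)
pos 51 'c': at 6
pos 52 'c': at 7
pos 53 'a': at 8
pos 54 'd': at 9  emit P1@[50:54],P5@[54:54]
pos 55 'a': at 15 (via fail)
pos 56 'b': at 16  emit P4@[55:56]
pos 57 'a': at 12 (via fail)
pos 58 'a': at 15 (via fail)
pos 59 'c': at 1 (via fail)
pos 60 'c': at 6
pos 61 'c': at 7
pos 62 'a': at 8
pos 63 'd': at 9  emit P1@[59:63],P5@[63:63]
pos 64 'b': at 10 (via fail)
pos 65 'd': at 17 (via fail)  emit P5@[65:65]
pos 66 'b': at 10 (via fail)
pos 67 'd': at 17 (via fail)  emit P5@[67:67]
pos 68 'd': at 17 (via fail)  emit P5@[68:68]
pos 69 'c': at 1 (via fail)
pos 70 'a': at 15 (via fail)
pos 71 'b': at 16  emit P4@[70:71]
pos 72 'a': at 12 (via fail)
pos 73 'a': at 15 (via fail)
pos 74 'b': at 16  emit P4@[73:74]
pos 75 'c': at 1 (via fail)
pos 76 'c': at 6
pos 77 'c': at 7

Result: [[1,5],[4,2],[5,2],[6,0],[6,5],[7,5],[9,5],[12,2],[13,2],[14,0],[14,5],[16,5],[19,5],[22,5],[24,4],[25,5],[27,2],[32,1],[32,5],[34,4],[35,5],[39,5],[42,4],[43,3],[43,5],[45,2],[46,2],[47,2],[49,4],[54,1],[54,5],[56,4],[63,1],[63,5],[65,5],[67,5],[68,5],[71,4],[74,4]]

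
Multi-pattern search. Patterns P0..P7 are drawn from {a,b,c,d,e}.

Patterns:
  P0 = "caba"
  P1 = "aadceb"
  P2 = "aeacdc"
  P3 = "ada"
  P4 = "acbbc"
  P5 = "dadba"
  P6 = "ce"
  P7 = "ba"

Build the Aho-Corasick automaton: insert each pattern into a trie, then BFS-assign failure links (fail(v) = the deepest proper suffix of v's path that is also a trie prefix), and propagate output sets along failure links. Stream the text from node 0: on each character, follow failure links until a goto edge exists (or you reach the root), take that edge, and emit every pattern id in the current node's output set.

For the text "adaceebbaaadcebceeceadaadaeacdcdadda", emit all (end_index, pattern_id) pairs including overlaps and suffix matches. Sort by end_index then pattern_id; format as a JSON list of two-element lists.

Build automaton:
Trie nodes:
  0='ε' goto a→5 b→28 c→1 d→22
  1='c' goto a→2 e→27
  2='ca' goto b→3
  3='cab' goto a→4
  4='caba' goto ·  ←P0
  5='a' goto a→6 c→18 d→16 e→11
  6='aa' goto d→7
  7='aad' goto c→8
  8='aadc' goto e→9
  9='aadce' goto b→10
  10='aadceb' goto ·  ←P1
  11='ae' goto a→12
  12='aea' goto c→13
  13='aeac' goto d→14
  14='aeacd' goto c→15
  15='aeacdc' goto ·  ←P2
  16='ad' goto a→17
  17='ada' goto ·  ←P3
  18='ac' goto b→19
  19='acb' goto b→20
  20='acbb' goto c→21
  21='acbbc' goto ·  ←P4
  22='d' goto a→23
  23='da' goto d→24
  24='dad' goto b→25
  25='dadb' goto a→26
  26='dadba' goto ·  ←P5
  27='ce' goto ·  ←P6
  28='b' goto a→29
  29='ba' goto ·  ←P7

BFS fail/out derivation:
  n1('c'): parent n0 fail=0; on 'c' 0 → fail=0;  out ∅∪∅=∅
  n5('a'): parent n0 fail=0; on 'a' 0 → fail=0;  out ∅∪∅=∅
  n22('d'): parent n0 fail=0; on 'd' 0 → fail=0;  out ∅∪∅=∅
  n28('b'): parent n0 fail=0; on 'b' 0 → fail=0;  out ∅∪∅=∅
  n2('ca'): parent n1 fail=0; on 'a' 0 → fail=5;  out ∅∪∅=∅
  n6('aa'): parent n5 fail=0; on 'a' 0 → fail=5;  out ∅∪∅=∅
  n11('ae'): parent n5 fail=0; on 'e' 0 → fail=0;  out ∅∪∅=∅
  n16('ad'): parent n5 fail=0; on 'd' 0 → fail=22;  out ∅∪∅=∅
  n18('ac'): parent n5 fail=0; on 'c' 0 → fail=1;  out ∅∪∅=∅
  n23('da'): parent n22 fail=0; on 'a' 0 → fail=5;  out ∅∪∅=∅
  n27('ce'): parent n1 fail=0; on 'e' 0 → fail=0;  out {6}∪∅={6}
  n29('ba'): parent n28 fail=0; on 'a' 0 → fail=5;  out {7}∪∅={7}
  n3('cab'): parent n2 fail=5; on 'b' 5→0 → fail=28;  out ∅∪∅=∅
  n7('aad'): parent n6 fail=5; on 'd' 5 → fail=16;  out ∅∪∅=∅
  n12('aea'): parent n11 fail=0; on 'a' 0 → fail=5;  out ∅∪∅=∅
  n17('ada'): parent n16 fail=22; on 'a' 22 → fail=23;  out {3}∪∅={3}
  n19('acb'): parent n18 fail=1; on 'b' 1→0 → fail=28;  out ∅∪∅=∅
  n24('dad'): parent n23 fail=5; on 'd' 5 → fail=16;  out ∅∪∅=∅
  n4('caba'): parent n3 fail=28; on 'a' 28 → fail=29;  out {0}∪{7}={0,7}
  n8('aadc'): parent n7 fail=16; on 'c' 16→22→0 → fail=1;  out ∅∪∅=∅
  n13('aeac'): parent n12 fail=5; on 'c' 5 → fail=18;  out ∅∪∅=∅
  n20('acbb'): parent n19 fail=28; on 'b' 28→0 → fail=28;  out ∅∪∅=∅
  n25('dadb'): parent n24 fail=16; on 'b' 16→22→0 → fail=28;  out ∅∪∅=∅
  n9('aadce'): parent n8 fail=1; on 'e' 1 → fail=27;  out ∅∪{6}={6}
  n14('aeacd'): parent n13 fail=18; on 'd' 18→1→0 → fail=22;  out ∅∪∅=∅
  n21('acbbc'): parent n20 fail=28; on 'c' 28→0 → fail=1;  out {4}∪∅={4}
  n26('dadba'): parent n25 fail=28; on 'a' 28 → fail=29;  out {5}∪{7}={5,7}
  n10('aadceb'): parent n9 fail=27; on 'b' 27→0 → fail=28;  out {1}∪∅={1}
  n15('aeacdc'): parent n14 fail=22; on 'c' 22→0 → fail=1;  out {2}∪∅={2}

Scan:
pos 0 'a': at 5
pos 1 'd': at 16
pos 2 'a': at 17  ** P3@[0:2]
pos 3 'c': at 18 (fail-walked)
pos 4 'e': at 27 (fail-walked)  ** P6@[3:4]
pos 5 'e': at 0 (fail-walked)
pos 6 'b': at 28
pos 7 'b': at 28 (fail-walked)
pos 8 'a': at 29  ** P7@[7:8]
pos 9 'a': at 6 (fail-walked)
pos 10 'a': at 6 (fail-walked)
pos 11 'd': at 7
pos 12 'c': at 8
pos 13 'e': at 9  ** P6@[12:13]
pos 14 'b': at 10  ** P1@[9:14]
pos 15 'c': at 1 (fail-walked)
pos 16 'e': at 27  ** P6@[15:16]
pos 17 'e': at 0 (fail-walked)
pos 18 'c': at 1
pos 19 'e': at 27  ** P6@[18:19]
pos 20 'a': at 5 (fail-walked)
pos 21 'd': at 16
pos 22 'a': at 17  ** P3@[20:22]
pos 23 'a': at 6 (fail-walked)
pos 24 'd': at 7
pos 25 'a': at 17 (fail-walked)  ** P3@[23:25]
pos 26 'e': at 11 (fail-walked)
pos 27 'a': at 12
pos 28 'c': at 13
pos 29 'd': at 14
pos 30 'c': at 15  ** P2@[25:30]
pos 31 'd': at 22 (fail-walked)
pos 32 'a': at 23
pos 33 'd': at 24
pos 34 'd': at 22 (fail-walked)
pos 35 'a': at 23

All matches (sorted): [[2,3],[4,6],[8,7],[13,6],[14,1],[16,6],[19,6],[22,3],[25,3],[30,2]]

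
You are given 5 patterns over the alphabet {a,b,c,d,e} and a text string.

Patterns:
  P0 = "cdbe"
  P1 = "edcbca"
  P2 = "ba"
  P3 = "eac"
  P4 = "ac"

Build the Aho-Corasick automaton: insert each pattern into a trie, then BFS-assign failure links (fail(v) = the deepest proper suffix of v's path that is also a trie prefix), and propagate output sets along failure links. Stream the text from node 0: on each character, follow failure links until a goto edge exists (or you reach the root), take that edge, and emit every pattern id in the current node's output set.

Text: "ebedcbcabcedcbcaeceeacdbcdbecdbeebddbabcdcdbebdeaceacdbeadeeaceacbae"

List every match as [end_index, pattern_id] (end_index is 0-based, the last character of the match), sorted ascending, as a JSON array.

Build:
Trie (insert patterns):
  0='ε' goto a→15 b→11 c→1 e→5
  1='c' goto d→2
  2='cd' goto b→3
  3='cdb' goto e→4
  4='cdbe' goto ·  [P0 ends]
  5='e' goto a→13 d→6
  6='ed' goto c→7
  7='edc' goto b→8
  8='edcb' goto c→9
  9='edcbc' goto a→10
  10='edcbca' goto ·  [P1 ends]
  11='b' goto a→12
  12='ba' goto ·  [P2 ends]
  13='ea' goto c→14
  14='eac' goto ·  [P3 ends]
  15='a' goto c→16
  16='ac' goto ·  [P4 ends]

Failure links (BFS by depth):
  fail(1) 'c': from fail(0)=0 chase 'c': 0 ⇒ 0;  out=∅∪out(0)=∅
  fail(5) 'e': from fail(0)=0 chase 'e': 0 ⇒ 0;  out=∅∪out(0)=∅
  fail(11) 'b': from fail(0)=0 chase 'b': 0 ⇒ 0;  out=∅∪out(0)=∅
  fail(15) 'a': from fail(0)=0 chase 'a': 0 ⇒ 0;  out=∅∪out(0)=∅
  fail(2) 'cd': from fail(1)=0 chase 'd': 0 ⇒ 0;  out=∅∪out(0)=∅
  fail(6) 'ed': from fail(5)=0 chase 'd': 0 ⇒ 0;  out=∅∪out(0)=∅
  fail(12) 'ba': from fail(11)=0 chase 'a': 0 ⇒ 15;  out={2}∪out(15)={2}
  fail(13) 'ea': from fail(5)=0 chase 'a': 0 ⇒ 15;  out=∅∪out(15)=∅
  fail(16) 'ac': from fail(15)=0 chase 'c': 0 ⇒ 1;  out={4}∪out(1)={4}
  fail(3) 'cdb': from fail(2)=0 chase 'b': 0 ⇒ 11;  out=∅∪out(11)=∅
  fail(7) 'edc': from fail(6)=0 chase 'c': 0 ⇒ 1;  out=∅∪out(1)=∅
  fail(14) 'eac': from fail(13)=15 chase 'c': 15 ⇒ 16;  out={3}∪out(16)={3,4}
  fail(4) 'cdbe': from fail(3)=11 chase 'e': 11→0 ⇒ 5;  out={0}∪out(5)={0}
  fail(8) 'edcb': from fail(7)=1 chase 'b': 1→0 ⇒ 11;  out=∅∪out(11)=∅
  fail(9) 'edcbc': from fail(8)=11 chase 'c': 11→0 ⇒ 1;  out=∅∪out(1)=∅
  fail(10) 'edcbca': from fail(9)=1 chase 'a': 1→0 ⇒ 15;  out={1}∪out(15)={1}

Text stream:
i=0 'e': node 0→5
i=1 'b': node 5→11 ·f
i=2 'e': node 11→5 ·f
i=3 'd': node 5→6
i=4 'c': node 6→7
i=5 'b': node 7→8
i=6 'c': node 8→9
i=7 'a': node 9→10  → match P1@[2:7]
i=8 'b': node 10→11 ·f
i=9 'c': node 11→1 ·f
i=10 'e': node 1→5 ·f
i=11 'd': node 5→6
i=12 'c': node 6→7
i=13 'b': node 7→8
i=14 'c': node 8→9
i=15 'a': node 9→10  → match P1@[10:15]
i=16 'e': node 10→5 ·f
i=17 'c': node 5→1 ·f
i=18 'e': node 1→5 ·f
i=19 'e': node 5→5 ·f
i=20 'a': node 5→13
i=21 'c': node 13→14  → match P3@[19:21],P4@[20:21]
i=22 'd': node 14→2 ·f
i=23 'b': node 2→3
i=24 'c': node 3→1 ·f
i=25 'd': node 1→2
i=26 'b': node 2→3
i=27 'e': node 3→4  → match P0@[24:27]
i=28 'c': node 4→1 ·f
i=29 'd': node 1→2
i=30 'b': node 2→3
i=31 'e': node 3→4  → match P0@[28:31]
i=32 'e': node 4→5 ·f
i=33 'b': node 5→11 ·f
i=34 'd': node 11→0 ·f
i=35 'd': node 0→0
i=36 'b': node 0→11
i=37 'a': node 11→12  → match P2@[36:37]
i=38 'b': node 12→11 ·f
i=39 'c': node 11→1 ·f
i=40 'd': node 1→2
i=41 'c': node 2→1 ·f
i=42 'd': node 1→2
i=43 'b': node 2→3
i=44 'e': node 3→4  → match P0@[41:44]
i=45 'b': node 4→11 ·f
i=46 'd': node 11→0 ·f
i=47 'e': node 0→5
i=48 'a': node 5→13
i=49 'c': node 13→14  → match P3@[47:49],P4@[48:49]
i=50 'e': node 14→5 ·f
i=51 'a': node 5→13
i=52 'c': node 13→14  → match P3@[50:52],P4@[51:52]
i=53 'd': node 14→2 ·f
i=54 'b': node 2→3
i=55 'e': node 3→4  → match P0@[52:55]
i=56 'a': node 4→13 ·f
i=57 'd': node 13→0 ·f
i=58 'e': node 0→5
i=59 'e': node 5→5 ·f
i=60 'a': node 5→13
i=61 'c': node 13→14  → match P3@[59:61],P4@[60:61]
i=62 'e': node 14→5 ·f
i=63 'a': node 5→13
i=64 'c': node 13→14  → match P3@[62:64],P4@[63:64]
i=65 'b': node 14→11 ·f
i=66 'a': node 11→12  → match P2@[65:66]
i=67 'e': node 12→5 ·f

All matches (sorted): [[7,1],[15,1],[21,3],[21,4],[27,0],[31,0],[37,2],[44,0],[49,3],[49,4],[52,3],[52,4],[55,0],[61,3],[61,4],[64,3],[64,4],[66,2]]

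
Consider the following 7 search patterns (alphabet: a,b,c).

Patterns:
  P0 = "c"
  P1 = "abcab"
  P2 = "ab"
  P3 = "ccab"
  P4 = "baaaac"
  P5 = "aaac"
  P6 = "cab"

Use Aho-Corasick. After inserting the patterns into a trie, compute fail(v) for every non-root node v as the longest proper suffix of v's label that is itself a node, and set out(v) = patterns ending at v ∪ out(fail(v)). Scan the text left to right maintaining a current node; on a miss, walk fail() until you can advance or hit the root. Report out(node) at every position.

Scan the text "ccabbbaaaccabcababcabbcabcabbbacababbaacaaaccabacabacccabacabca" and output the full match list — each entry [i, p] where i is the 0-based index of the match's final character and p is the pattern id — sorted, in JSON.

Build automaton:
Trie nodes:
  0='ε' goto a→2 b→10 c→1
  1='c' goto a→19 c→7  [P0 ends]
  2='a' goto a→16 b→3
  3='ab' goto c→4  [P2 ends]
  4='abc' goto a→5
  5='abca' goto b→6
  6='abcab' goto ·  [P1 ends]
  7='cc' goto a→8
  8='cca' goto b→9
  9='ccab' goto ·  [P3 ends]
  10='b' goto a→11
  11='ba' goto a→12
  12='baa' goto a→13
  13='baaa' goto a→14
  14='baaaa' goto c→15
  15='baaaac' goto ·  [P4 ends]
  16='aa' goto a→17
  17='aaa' goto c→18
  18='aaac' goto ·  [P5 ends]
  19='ca' goto b→20
  20='cab' goto ·  [P6 ends]

Failure links (BFS by depth):
  fail(1) 'c': from fail(0)=0 chase 'c': 0 ⇒ 0;  out={0}∪out(0)={0}
  fail(2) 'a': from fail(0)=0 chase 'a': 0 ⇒ 0;  out=∅∪out(0)=∅
  fail(10) 'b': from fail(0)=0 chase 'b': 0 ⇒ 0;  out=∅∪out(0)=∅
  fail(3) 'ab': from fail(2)=0 chase 'b': 0 ⇒ 10;  out={2}∪out(10)={2}
  fail(7) 'cc': from fail(1)=0 chase 'c': 0 ⇒ 1;  out=∅∪out(1)={0}
  fail(11) 'ba': from fail(10)=0 chase 'a': 0 ⇒ 2;  out=∅∪out(2)=∅
  fail(16) 'aa': from fail(2)=0 chase 'a': 0 ⇒ 2;  out=∅∪out(2)=∅
  fail(19) 'ca': from fail(1)=0 chase 'a': 0 ⇒ 2;  out=∅∪out(2)=∅
  fail(4) 'abc': from fail(3)=10 chase 'c': 10→0 ⇒ 1;  out=∅∪out(1)={0}
  fail(8) 'cca': from fail(7)=1 chase 'a': 1 ⇒ 19;  out=∅∪out(19)=∅
  fail(12) 'baa': from fail(11)=2 chase 'a': 2 ⇒ 16;  out=∅∪out(16)=∅
  fail(17) 'aaa': from fail(16)=2 chase 'a': 2 ⇒ 16;  out=∅∪out(16)=∅
  fail(20) 'cab': from fail(19)=2 chase 'b': 2 ⇒ 3;  out={6}∪out(3)={2,6}
  fail(5) 'abca': from fail(4)=1 chase 'a': 1 ⇒ 19;  out=∅∪out(19)=∅
  fail(9) 'ccab': from fail(8)=19 chase 'b': 19 ⇒ 20;  out={3}∪out(20)={2,3,6}
  fail(13) 'baaa': from fail(12)=16 chase 'a': 16 ⇒ 17;  out=∅∪out(17)=∅
  fail(18) 'aaac': from fail(17)=16 chase 'c': 16→2→0 ⇒ 1;  out={5}∪out(1)={0,5}
  fail(6) 'abcab': from fail(5)=19 chase 'b': 19 ⇒ 20;  out={1}∪out(20)={1,2,6}
  fail(14) 'baaaa': from fail(13)=17 chase 'a': 17→16 ⇒ 17;  out=∅∪out(17)=∅
  fail(15) 'baaaac': from fail(14)=17 chase 'c': 17 ⇒ 18;  out={4}∪out(18)={0,4,5}

Run:
pos 0 'c': at 1  emit P0@[0:0]
pos 1 'c': at 7  emit P0@[1:1]
pos 2 'a': at 8
pos 3 'b': at 9  emit P2@[2:3],P3@[0:3],P6@[1:3]
pos 4 'b': at 10 (fail-walked)
pos 5 'b': at 10 (fail-walked)
pos 6 'a': at 11
pos 7 'a': at 12
pos 8 'a': at 13
pos 9 'c': at 18 (fail-walked)  emit P0@[9:9],P5@[6:9]
pos 10 'c': at 7 (fail-walked)  emit P0@[10:10]
pos 11 'a': at 8
pos 12 'b': at 9  emit P2@[11:12],P3@[9:12],P6@[10:12]
pos 13 'c': at 4 (fail-walked)  emit P0@[13:13]
pos 14 'a': at 5
pos 15 'b': at 6  emit P1@[11:15],P2@[14:15],P6@[13:15]
pos 16 'a': at 11 (fail-walked)
pos 17 'b': at 3 (fail-walked)  emit P2@[16:17]
pos 18 'c': at 4  emit P0@[18:18]
pos 19 'a': at 5
pos 20 'b': at 6  emit P1@[16:20],P2@[19:20],P6@[18:20]
pos 21 'b': at 10 (fail-walked)
pos 22 'c': at 1 (fail-walked)  emit P0@[22:22]
pos 23 'a': at 19
pos 24 'b': at 20  emit P2@[23:24],P6@[22:24]
pos 25 'c': at 4 (fail-walked)  emit P0@[25:25]
pos 26 'a': at 5
pos 27 'b': at 6  emit P1@[23:27],P2@[26:27],P6@[25:27]
pos 28 'b': at 10 (fail-walked)
pos 29 'b': at 10 (fail-walked)
pos 30 'a': at 11
pos 31 'c': at 1 (fail-walked)  emit P0@[31:31]
pos 32 'a': at 19
pos 33 'b': at 20  emit P2@[32:33],P6@[31:33]
pos 34 'a': at 11 (fail-walked)
pos 35 'b': at 3 (fail-walked)  emit P2@[34:35]
pos 36 'b': at 10 (fail-walked)
pos 37 'a': at 11
pos 38 'a': at 12
pos 39 'c': at 1 (fail-walked)  emit P0@[39:39]
pos 40 'a': at 19
pos 41 'a': at 16 (fail-walked)
pos 42 'a': at 17
pos 43 'c': at 18  emit P0@[43:43],P5@[40:43]
pos 44 'c': at 7 (fail-walked)  emit P0@[44:44]
pos 45 'a': at 8
pos 46 'b': at 9  emit P2@[45:46],P3@[43:46],P6@[44:46]
pos 47 'a': at 11 (fail-walked)
pos 48 'c': at 1 (fail-walked)  emit P0@[48:48]
pos 49 'a': at 19
pos 50 'b': at 20  emit P2@[49:50],P6@[48:50]
pos 51 'a': at 11 (fail-walked)
pos 52 'c': at 1 (fail-walked)  emit P0@[52:52]
pos 53 'c': at 7  emit P0@[53:53]
pos 54 'c': at 7 (fail-walked)  emit P0@[54:54]
pos 55 'a': at 8
pos 56 'b': at 9  emit P2@[55:56],P3@[53:56],P6@[54:56]
pos 57 'a': at 11 (fail-walked)
pos 58 'c': at 1 (fail-walked)  emit P0@[58:58]
pos 59 'a': at 19
pos 60 'b': at 20  emit P2@[59:60],P6@[58:60]
pos 61 'c': at 4 (fail-walked)  emit P0@[61:61]
pos 62 'a': at 5

All matches (sorted): [[0,0],[1,0],[3,2],[3,3],[3,6],[9,0],[9,5],[10,0],[12,2],[12,3],[12,6],[13,0],[15,1],[15,2],[15,6],[17,2],[18,0],[20,1],[20,2],[20,6],[22,0],[24,2],[24,6],[25,0],[27,1],[27,2],[27,6],[31,0],[33,2],[33,6],[35,2],[39,0],[43,0],[43,5],[44,0],[46,2],[46,3],[46,6],[48,0],[50,2],[50,6],[52,0],[53,0],[54,0],[56,2],[56,3],[56,6],[58,0],[60,2],[60,6],[61,0]]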